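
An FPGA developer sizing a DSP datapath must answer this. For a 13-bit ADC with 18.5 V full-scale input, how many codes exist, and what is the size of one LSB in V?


Step 1 — number of quantization levels:
L = 2^N = 2^13 = 8192

Step 2 — LSB step size:
delta = Vfs / L
      = 18.5 / 8192
      = 0.0022583 V

Levels = 8192; step size = 0.0022583 V


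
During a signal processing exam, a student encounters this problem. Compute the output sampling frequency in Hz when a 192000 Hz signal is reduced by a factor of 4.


Decimation reduces the sample rate:
fs_out = fs_in / M
       = 192000 / 4
       = 48000.0 Hz

48000.0 Hz


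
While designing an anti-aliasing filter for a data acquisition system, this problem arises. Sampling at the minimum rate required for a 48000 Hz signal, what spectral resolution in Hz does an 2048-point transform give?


Step 1 — Nyquist sampling rate:
fs = 2 * fmax = 2 * 48000 = 96000 Hz

Step 2 — DFT bin spacing:
df = fs / N = 96000 / 2048 = 46.875 Hz

46.875 Hz


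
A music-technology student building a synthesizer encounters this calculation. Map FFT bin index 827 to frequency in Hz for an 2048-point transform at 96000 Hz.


Frequency of DFT bin k:
f_k = k * fs / N
    = 827 * 96000 / 2048
    = 79392000 / 2048
    = 38765.625 Hz

38765.625 Hz


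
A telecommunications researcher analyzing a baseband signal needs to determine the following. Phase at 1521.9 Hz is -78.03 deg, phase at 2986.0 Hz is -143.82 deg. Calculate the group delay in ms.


Group delay from phase difference:
tau = -d(phi)/d(omega)
d(phi) = -65.79 deg = -1.148252 rad
d(omega) = 2*pi*(2986.0 - 1521.9) = 9199.2116 rad/s
tau = -(-1.148252) / 9199.2116
    = 0.1248 ms

0.1248 ms


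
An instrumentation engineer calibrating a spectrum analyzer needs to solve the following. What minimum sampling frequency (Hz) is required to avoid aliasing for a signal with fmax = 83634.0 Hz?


The Nyquist rate is twice the maximum frequency component.
fs_min = 2 * fmax
      = 2 * 83634.0
      = 167268.0 Hz

167268.0


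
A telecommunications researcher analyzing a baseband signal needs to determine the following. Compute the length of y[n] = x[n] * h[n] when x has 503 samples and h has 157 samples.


Linear convolution output length:
L = N + M - 1
  = 503 + 157 - 1
  = 659 samples

659


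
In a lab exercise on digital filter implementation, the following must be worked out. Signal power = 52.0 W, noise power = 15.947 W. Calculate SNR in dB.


SNR in decibels:
SNR = 10 * log10(Ps / Pn)
    = 10 * log10(52.0 / 15.947)
    = 10 * log10(3.2608)
    = 10 * 0.5133
    = 5.13 dB

5.13 dB


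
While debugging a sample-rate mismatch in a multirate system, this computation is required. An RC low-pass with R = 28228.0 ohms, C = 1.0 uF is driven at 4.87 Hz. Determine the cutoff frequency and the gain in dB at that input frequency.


Step 1 — cutoff frequency:
fc = 1 / (2*pi*R*C)
C = 1.0 uF = 1e-06 F
fc = 1 / (2*pi*28228.0*1e-06)
   = 5.63819 Hz

Step 2 — magnitude at f = 4.87 Hz:
|H(f)| = 1 / sqrt(1 + (f/fc)^2)
f/fc = 4.87 / 5.63819 = 0.863752
|H| = 1 / sqrt(1 + 0.746068) = 0.7567796
|H|_dB = 20*log10(0.7567796) = -2.42 dB

fc = 5.63819 Hz; |H(4.87 Hz)| = -2.42 dB


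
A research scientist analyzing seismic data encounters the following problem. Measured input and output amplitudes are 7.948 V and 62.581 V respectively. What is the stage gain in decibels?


Voltage gain in dB:
G = 20 * log10(Vout / Vin)
  = 20 * log10(62.581 / 7.948)
  = 20 * log10(7.873805)
  = 20 * 0.896185
  = 17.92 dB

17.92 dB


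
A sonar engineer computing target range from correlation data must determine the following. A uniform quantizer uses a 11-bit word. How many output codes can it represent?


Number of quantization levels = 2^N
= 2^11
= 2048

2048


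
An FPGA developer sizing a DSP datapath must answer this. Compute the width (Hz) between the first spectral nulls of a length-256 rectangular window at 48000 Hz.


Main lobe width for a rectangular window:
Width = 2 * fs / N
      = 2 * 48000 / 256
      = 96000 / 256
      = 375.0 Hz

375.0 Hz


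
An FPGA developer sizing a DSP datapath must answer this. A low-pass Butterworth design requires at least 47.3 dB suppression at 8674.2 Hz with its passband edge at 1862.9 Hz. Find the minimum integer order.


Butterworth filter order formula:
n = log10(10^(A/10) - 1) / (2 * log10(f_stop/f_pass))
10^(47.3/10) - 1 = 53702.1796
f_stop/f_pass = 8674.2 / 1862.9 = 4.6563
n = 3.5402 -> ceil = 4

4


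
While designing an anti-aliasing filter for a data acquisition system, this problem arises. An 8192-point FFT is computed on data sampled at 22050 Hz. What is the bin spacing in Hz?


DFT frequency resolution:
df = fs / N
   = 22050 / 8192
   = 2.6917 Hz

2.6917 Hz


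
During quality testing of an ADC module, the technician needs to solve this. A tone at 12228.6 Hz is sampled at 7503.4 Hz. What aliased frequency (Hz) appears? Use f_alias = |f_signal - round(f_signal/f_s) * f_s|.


Compute the nearest integer multiple of fs to the signal:
n = round(12228.6 / 7503.4) = 2
f_alias = |12228.6 - 2 * 7503.4|
        = |12228.6 - 15006.8|
        = 2778.2 Hz

2778.2


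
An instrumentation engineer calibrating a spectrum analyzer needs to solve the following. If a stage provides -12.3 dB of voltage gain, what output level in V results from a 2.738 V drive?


Output voltage from dB gain:
V_out = V_in * 10^(gain_dB / 20)
      = 2.738 * 10^(-12.3 / 20)
      = 2.738 * 0.242661
      = 0.6644 V

0.6644 V


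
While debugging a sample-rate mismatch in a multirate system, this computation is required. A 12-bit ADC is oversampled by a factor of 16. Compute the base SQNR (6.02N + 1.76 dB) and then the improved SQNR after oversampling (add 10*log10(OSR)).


Step 1 — baseline SQNR at Nyquist:
SQNR_base = 6.02*N + 1.76
          = 6.02*12 + 1.76
          = 74.0 dB

Step 2 — oversampling processing gain:
G = 10*log10(OSR) = 10*log10(16) = 12.04 dB

Step 3 — total:
SQNR_total = 74.0 + 12.04 = 86.04 dB

Base SQNR = 74.0 dB; oversampled SQNR = 86.04 dB


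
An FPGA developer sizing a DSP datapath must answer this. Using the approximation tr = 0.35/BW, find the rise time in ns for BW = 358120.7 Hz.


Rise time from bandwidth relationship:
tr = 0.35 / BW
   = 0.35 / 358120.7
   = 9.773241256e-07 s
   = 977.3241 ns

977.3241 ns


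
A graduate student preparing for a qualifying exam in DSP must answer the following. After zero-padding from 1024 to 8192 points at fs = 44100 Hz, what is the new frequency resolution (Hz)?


Frequency resolution after zero-padding:
N_padded = 1024 * 8 = 8192
df = fs / N_padded
   = 44100 / 8192
   = 5.3833 Hz

5.3833 Hz


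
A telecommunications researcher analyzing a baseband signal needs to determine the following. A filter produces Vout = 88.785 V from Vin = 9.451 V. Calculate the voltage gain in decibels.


Voltage gain in dB:
G = 20 * log10(Vout / Vin)
  = 20 * log10(88.785 / 9.451)
  = 20 * log10(9.394244)
  = 20 * 0.972862
  = 19.46 dB

19.46 dB


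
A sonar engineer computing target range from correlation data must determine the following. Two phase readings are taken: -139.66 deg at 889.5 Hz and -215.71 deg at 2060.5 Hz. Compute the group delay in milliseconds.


Group delay from phase difference:
tau = -d(phi)/d(omega)
d(phi) = -76.05 deg = -1.327323 rad
d(omega) = 2*pi*(2060.5 - 889.5) = 7357.61 rad/s
tau = -(-1.327323) / 7357.61
    = 0.1804 ms

0.1804 ms


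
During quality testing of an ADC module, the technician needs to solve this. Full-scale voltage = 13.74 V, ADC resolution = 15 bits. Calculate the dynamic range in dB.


Dynamic range from full-scale to LSB:
V_min = V_max / 2^bits = 13.74 / 2^15
DR = 20 * log10(V_max / V_min)
   = 20 * log10(2^15)
   = 20 * 15 * log10(2)
   = 90.31 dB

90.31 dB


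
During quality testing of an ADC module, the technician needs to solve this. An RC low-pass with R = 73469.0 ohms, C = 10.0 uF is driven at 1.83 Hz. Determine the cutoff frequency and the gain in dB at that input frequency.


Step 1 — cutoff frequency:
fc = 1 / (2*pi*R*C)
C = 10.0 uF = 1e-05 F
fc = 1 / (2*pi*73469.0*1e-05)
   = 0.216629 Hz

Step 2 — magnitude at f = 1.83 Hz:
|H(f)| = 1 / sqrt(1 + (f/fc)^2)
f/fc = 1.83 / 0.216629 = 8.447622
|H| = 1 / sqrt(1 + 71.362317) = 0.1175557
|H|_dB = 20*log10(0.1175557) = -18.6 dB

fc = 0.216629 Hz; |H(1.83 Hz)| = -18.6 dB


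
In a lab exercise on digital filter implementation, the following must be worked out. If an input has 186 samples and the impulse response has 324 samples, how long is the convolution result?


Linear convolution output length:
L = N + M - 1
  = 186 + 324 - 1
  = 509 samples

509


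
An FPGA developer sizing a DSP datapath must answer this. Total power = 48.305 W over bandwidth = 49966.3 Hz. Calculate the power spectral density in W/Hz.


Power spectral density:
PSD = P / BW
    = 48.305 / 49966.3
    = 0.00096675 W/Hz

0.00096675 W/Hz


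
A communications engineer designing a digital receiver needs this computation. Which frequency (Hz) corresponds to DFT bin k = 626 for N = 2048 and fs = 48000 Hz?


Frequency of DFT bin k:
f_k = k * fs / N
    = 626 * 48000 / 2048
    = 30048000 / 2048
    = 14671.875 Hz

14671.875 Hz


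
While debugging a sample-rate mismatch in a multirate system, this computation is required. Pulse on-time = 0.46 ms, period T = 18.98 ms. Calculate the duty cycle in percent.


Duty cycle as a percentage:
DC = (t_on / T) * 100
   = (0.46 / 18.98) * 100
   = 0.024236 * 100
   = 2.42 %

2.42 %


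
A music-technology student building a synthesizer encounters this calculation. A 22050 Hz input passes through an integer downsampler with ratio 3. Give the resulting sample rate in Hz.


Decimation reduces the sample rate:
fs_out = fs_in / M
       = 22050 / 3
       = 7350.0 Hz

7350.0 Hz


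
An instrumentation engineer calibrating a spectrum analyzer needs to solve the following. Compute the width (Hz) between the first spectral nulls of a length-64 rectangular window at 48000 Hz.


Main lobe width for a rectangular window:
Width = 2 * fs / N
      = 2 * 48000 / 64
      = 96000 / 64
      = 1500.0 Hz

1500.0 Hz


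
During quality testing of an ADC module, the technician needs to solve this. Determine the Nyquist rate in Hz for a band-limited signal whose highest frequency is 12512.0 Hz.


The Nyquist rate is twice the maximum frequency component.
fs_min = 2 * fmax
      = 2 * 12512.0
      = 25024.0 Hz

25024.0


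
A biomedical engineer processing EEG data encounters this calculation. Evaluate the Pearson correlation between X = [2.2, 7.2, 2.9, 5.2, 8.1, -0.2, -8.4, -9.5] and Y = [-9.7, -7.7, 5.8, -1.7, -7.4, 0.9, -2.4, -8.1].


Pearson correlation coefficient (population):
r = cov(X,Y) / (std(X) * std(Y))
Mean X = 0.9375, Mean Y = -3.7875
Cov(X,Y) = -0.425469
Std(X) = 6.24058, Std(Y) = 5.026042
r = -0.0136

-0.0136


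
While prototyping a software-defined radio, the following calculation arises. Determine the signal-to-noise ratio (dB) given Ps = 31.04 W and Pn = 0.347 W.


SNR in decibels:
SNR = 10 * log10(Ps / Pn)
    = 10 * log10(31.04 / 0.347)
    = 10 * log10(89.4524)
    = 10 * 1.9516
    = 19.52 dB

19.52 dB


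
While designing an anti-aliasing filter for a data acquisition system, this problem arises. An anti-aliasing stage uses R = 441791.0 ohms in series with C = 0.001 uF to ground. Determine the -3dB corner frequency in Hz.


Cutoff frequency of a first-order RC filter:
fc = 1 / (2 * pi * R * C)
C = 0.001 uF = 1e-09 F
fc = 1 / (2 * pi * 441791.0 * 1e-09)
   = 1 / 0.0027758547200442
   = 360.249401 Hz

360.249401 Hz


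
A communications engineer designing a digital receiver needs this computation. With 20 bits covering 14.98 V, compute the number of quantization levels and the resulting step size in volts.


Step 1 — number of quantization levels:
L = 2^N = 2^20 = 1048576

Step 2 — LSB step size:
delta = Vfs / L
      = 14.98 / 1048576
      = 1.429e-05 V

Levels = 1048576; step size = 1.429e-05 V


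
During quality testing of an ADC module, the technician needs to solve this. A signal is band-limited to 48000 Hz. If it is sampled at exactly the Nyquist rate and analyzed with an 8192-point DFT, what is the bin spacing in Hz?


Step 1 — Nyquist sampling rate:
fs = 2 * fmax = 2 * 48000 = 96000 Hz

Step 2 — DFT bin spacing:
df = fs / N = 96000 / 8192 = 11.7188 Hz

11.7188 Hz


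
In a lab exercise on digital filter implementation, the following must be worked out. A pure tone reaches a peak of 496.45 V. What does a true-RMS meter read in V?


RMS voltage for a sinusoidal waveform:
V_rms = V_peak / sqrt(2)
      = 496.45 / 1.414214
      = 351.043 V

351.043 V


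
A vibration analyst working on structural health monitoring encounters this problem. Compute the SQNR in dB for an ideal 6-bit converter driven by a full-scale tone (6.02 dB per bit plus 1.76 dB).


Theoretical SNR for a full-scale sinusoid:
SNR = 6.02 * N + 1.76
    = 6.02 * 6 + 1.76
    = 36.12 + 1.76
    = 37.88 dB

37.88 dB


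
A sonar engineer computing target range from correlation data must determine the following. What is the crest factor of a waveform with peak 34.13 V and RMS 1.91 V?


Crest factor is the ratio of peak to RMS:
CF = V_peak / V_rms
   = 34.13 / 1.91
   = 17.8691

17.8691


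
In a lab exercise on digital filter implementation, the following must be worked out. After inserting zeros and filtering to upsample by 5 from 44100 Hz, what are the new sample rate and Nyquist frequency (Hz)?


Step 1 — output sample rate after interpolation by L:
fs_out = L * fs_in = 5 * 44100 = 220500 Hz

Step 2 — Nyquist frequency of the output stream:
f_Nyq = fs_out / 2 = 220500 / 2 = 110250.0 Hz

fs_out = 220500 Hz; f_Nyquist = 110250.0 Hz


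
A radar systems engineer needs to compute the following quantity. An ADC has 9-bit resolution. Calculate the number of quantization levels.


Number of quantization levels = 2^N
= 2^9
= 512

512


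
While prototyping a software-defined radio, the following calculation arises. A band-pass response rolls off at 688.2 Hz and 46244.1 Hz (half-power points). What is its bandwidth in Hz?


Bandwidth is the difference of -3dB frequencies:
BW = f_high - f_low
   = 46244.1 - 688.2
   = 45555.9 Hz

45555.9 Hz


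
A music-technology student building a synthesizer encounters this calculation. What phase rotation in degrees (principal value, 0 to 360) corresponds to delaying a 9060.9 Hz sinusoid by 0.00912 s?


Phase shift from frequency and time delay:
phi = 360 * f * t_delay
    = 360 * 9060.9 * 0.00912
    = 29748.75 degrees
    mod 360 = 228.75 degrees

228.75 degrees


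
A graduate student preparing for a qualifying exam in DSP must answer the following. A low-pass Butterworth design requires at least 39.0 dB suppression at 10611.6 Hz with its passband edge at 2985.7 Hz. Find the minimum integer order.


Butterworth filter order formula:
n = log10(10^(A/10) - 1) / (2 * log10(f_stop/f_pass))
10^(39.0/10) - 1 = 7942.2823
f_stop/f_pass = 10611.6 / 2985.7 = 3.5541
n = 3.5407 -> ceil = 4

4


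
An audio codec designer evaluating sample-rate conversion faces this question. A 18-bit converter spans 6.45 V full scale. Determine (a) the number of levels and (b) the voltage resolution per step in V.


Step 1 — number of quantization levels:
L = 2^N = 2^18 = 262144

Step 2 — LSB step size:
delta = Vfs / L
      = 6.45 / 262144
      = 2.46e-05 V

Levels = 262144; step size = 2.46e-05 V


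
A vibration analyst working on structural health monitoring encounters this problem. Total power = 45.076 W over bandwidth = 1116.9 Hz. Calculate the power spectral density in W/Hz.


Power spectral density:
PSD = P / BW
    = 45.076 / 1116.9
    = 0.04035813 W/Hz

0.04035813 W/Hz


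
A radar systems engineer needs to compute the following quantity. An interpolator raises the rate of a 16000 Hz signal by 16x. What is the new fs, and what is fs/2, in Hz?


Step 1 — output sample rate after interpolation by L:
fs_out = L * fs_in = 16 * 16000 = 256000 Hz

Step 2 — Nyquist frequency of the output stream:
f_Nyq = fs_out / 2 = 256000 / 2 = 128000.0 Hz

fs_out = 256000 Hz; f_Nyquist = 128000.0 Hz


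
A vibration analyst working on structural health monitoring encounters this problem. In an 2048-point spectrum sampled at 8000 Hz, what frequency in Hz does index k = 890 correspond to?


Frequency of DFT bin k:
f_k = k * fs / N
    = 890 * 8000 / 2048
    = 7120000 / 2048
    = 3476.562 Hz

3476.562 Hz


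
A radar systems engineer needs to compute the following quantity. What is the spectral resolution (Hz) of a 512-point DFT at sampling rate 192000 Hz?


DFT frequency resolution:
df = fs / N
   = 192000 / 512
   = 375.0 Hz

375.0 Hz


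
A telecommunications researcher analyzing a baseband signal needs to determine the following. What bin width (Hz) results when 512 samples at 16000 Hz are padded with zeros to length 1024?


Frequency resolution after zero-padding:
N_padded = 512 * 2 = 1024
df = fs / N_padded
   = 16000 / 1024
   = 15.625 Hz

15.625 Hz


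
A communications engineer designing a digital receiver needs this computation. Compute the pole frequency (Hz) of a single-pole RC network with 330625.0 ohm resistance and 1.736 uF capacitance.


Cutoff frequency of a first-order RC filter:
fc = 1 / (2 * pi * R * C)
C = 1.736 uF = 1.736e-06 F
fc = 1 / (2 * pi * 330625.0 * 1.736e-06)
   = 1 / 3.6063284548353
   = 0.27729 Hz

0.27729 Hz


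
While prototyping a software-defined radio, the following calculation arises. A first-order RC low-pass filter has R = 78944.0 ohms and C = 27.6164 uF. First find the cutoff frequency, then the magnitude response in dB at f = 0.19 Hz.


Step 1 — cutoff frequency:
fc = 1 / (2*pi*R*C)
C = 27.6164 uF = 2.76164e-05 F
fc = 1 / (2*pi*78944.0*2.76164e-05)
   = 0.0730019 Hz

Step 2 — magnitude at f = 0.19 Hz:
|H(f)| = 1 / sqrt(1 + (f/fc)^2)
f/fc = 0.19 / 0.0730019 = 2.602672
|H| = 1 / sqrt(1 + 6.773902) = 0.358658
|H|_dB = 20*log10(0.358658) = -8.91 dB

fc = 0.0730019 Hz; |H(0.19 Hz)| = -8.91 dB


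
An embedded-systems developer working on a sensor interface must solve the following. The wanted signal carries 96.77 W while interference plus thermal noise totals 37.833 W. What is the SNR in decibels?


SNR in decibels:
SNR = 10 * log10(Ps / Pn)
    = 10 * log10(96.77 / 37.833)
    = 10 * log10(2.5578)
    = 10 * 0.4079
    = 4.08 dB

4.08 dB


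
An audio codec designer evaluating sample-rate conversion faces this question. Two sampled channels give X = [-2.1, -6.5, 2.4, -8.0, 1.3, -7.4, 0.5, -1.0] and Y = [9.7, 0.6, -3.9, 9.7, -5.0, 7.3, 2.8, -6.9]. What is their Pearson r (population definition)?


Pearson correlation coefficient (population):
r = cov(X,Y) / (std(X) * std(Y))
Mean X = -2.6, Mean Y = 1.7875
Cov(X,Y) = -15.78375
Std(X) = 3.873629, Std(Y) = 6.244285
r = -0.6525

-0.6525


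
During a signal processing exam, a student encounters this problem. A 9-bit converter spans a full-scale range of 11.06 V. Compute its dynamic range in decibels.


Dynamic range from full-scale to LSB:
V_min = V_max / 2^bits = 11.06 / 2^9
DR = 20 * log10(V_max / V_min)
   = 20 * log10(2^9)
   = 20 * 9 * log10(2)
   = 54.19 dB

54.19 dB


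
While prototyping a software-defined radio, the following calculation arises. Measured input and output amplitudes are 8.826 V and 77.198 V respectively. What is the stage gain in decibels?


Voltage gain in dB:
G = 20 * log10(Vout / Vin)
  = 20 * log10(77.198 / 8.826)
  = 20 * log10(8.746658)
  = 20 * 0.941842
  = 18.84 dB

18.84 dB


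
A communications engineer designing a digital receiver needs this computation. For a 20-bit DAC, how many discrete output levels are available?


Number of quantization levels = 2^N
= 2^20
= 1048576

1048576


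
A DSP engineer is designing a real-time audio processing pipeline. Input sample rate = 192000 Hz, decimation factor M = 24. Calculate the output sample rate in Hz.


Decimation reduces the sample rate:
fs_out = fs_in / M
       = 192000 / 24
       = 8000.0 Hz

8000.0 Hz


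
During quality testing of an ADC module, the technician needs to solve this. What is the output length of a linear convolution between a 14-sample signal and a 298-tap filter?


Linear convolution output length:
L = N + M - 1
  = 14 + 298 - 1
  = 311 samples

311


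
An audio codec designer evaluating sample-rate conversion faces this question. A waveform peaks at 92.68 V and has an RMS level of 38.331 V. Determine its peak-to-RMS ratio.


Crest factor is the ratio of peak to RMS:
CF = V_peak / V_rms
   = 92.68 / 38.331
   = 2.4179

2.4179


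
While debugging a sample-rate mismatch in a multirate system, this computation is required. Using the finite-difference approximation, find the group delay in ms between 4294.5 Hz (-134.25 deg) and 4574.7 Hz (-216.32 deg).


Group delay from phase difference:
tau = -d(phi)/d(omega)
d(phi) = -82.07 deg = -1.432392 rad
d(omega) = 2*pi*(4574.7 - 4294.5) = 1760.5485 rad/s
tau = -(-1.432392) / 1760.5485
    = 0.8136 ms

0.8136 ms


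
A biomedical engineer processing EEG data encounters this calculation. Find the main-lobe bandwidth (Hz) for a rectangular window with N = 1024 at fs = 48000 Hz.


Main lobe width for a rectangular window:
Width = 2 * fs / N
      = 2 * 48000 / 1024
      = 96000 / 1024
      = 93.75 Hz

93.75 Hz


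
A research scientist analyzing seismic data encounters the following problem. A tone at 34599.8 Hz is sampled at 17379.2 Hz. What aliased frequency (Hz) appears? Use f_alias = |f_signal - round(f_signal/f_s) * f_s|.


Compute the nearest integer multiple of fs to the signal:
n = round(34599.8 / 17379.2) = 2
f_alias = |34599.8 - 2 * 17379.2|
        = |34599.8 - 34758.4|
        = 158.6 Hz

158.6


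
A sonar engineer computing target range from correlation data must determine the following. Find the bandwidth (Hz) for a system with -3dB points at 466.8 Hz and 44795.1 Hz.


Bandwidth is the difference of -3dB frequencies:
BW = f_high - f_low
   = 44795.1 - 466.8
   = 44328.3 Hz

44328.3 Hz


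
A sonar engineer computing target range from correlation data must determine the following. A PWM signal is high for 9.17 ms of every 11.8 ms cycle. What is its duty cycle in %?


Duty cycle as a percentage:
DC = (t_on / T) * 100
   = (9.17 / 11.8) * 100
   = 0.777119 * 100
   = 77.71 %

77.71 %


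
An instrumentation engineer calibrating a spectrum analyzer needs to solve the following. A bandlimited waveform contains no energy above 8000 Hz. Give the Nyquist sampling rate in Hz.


The Nyquist rate is twice the maximum frequency component.
fs_min = 2 * fmax
      = 2 * 8000
      = 16000 Hz

16000


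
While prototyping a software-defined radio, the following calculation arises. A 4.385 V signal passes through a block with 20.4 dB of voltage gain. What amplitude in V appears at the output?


Output voltage from dB gain:
V_out = V_in * 10^(gain_dB / 20)
      = 4.385 * 10^(20.4 / 20)
      = 4.385 * 10.471285
      = 45.9166 V

45.9166 V


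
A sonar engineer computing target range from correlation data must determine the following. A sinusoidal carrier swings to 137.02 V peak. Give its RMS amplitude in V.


RMS voltage for a sinusoidal waveform:
V_rms = V_peak / sqrt(2)
      = 137.02 / 1.414214
      = 96.888 V

96.888 V


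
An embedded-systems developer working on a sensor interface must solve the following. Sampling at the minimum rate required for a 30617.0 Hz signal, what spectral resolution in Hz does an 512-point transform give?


Step 1 — Nyquist sampling rate:
fs = 2 * fmax = 2 * 30617.0 = 61234.0 Hz

Step 2 — DFT bin spacing:
df = fs / N = 61234.0 / 512 = 119.5977 Hz

119.5977 Hz


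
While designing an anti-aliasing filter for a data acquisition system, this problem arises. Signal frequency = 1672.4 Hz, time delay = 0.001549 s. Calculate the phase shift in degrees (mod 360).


Phase shift from frequency and time delay:
phi = 360 * f * t_delay
    = 360 * 1672.4 * 0.001549
    = 932.6 degrees
    mod 360 = 212.6 degrees

212.6 degrees


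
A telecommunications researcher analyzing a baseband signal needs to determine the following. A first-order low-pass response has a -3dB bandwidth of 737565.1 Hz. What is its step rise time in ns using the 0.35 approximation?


Rise time from bandwidth relationship:
tr = 0.35 / BW
   = 0.35 / 737565.1
   = 4.745343835e-07 s
   = 474.5344 ns

474.5344 ns


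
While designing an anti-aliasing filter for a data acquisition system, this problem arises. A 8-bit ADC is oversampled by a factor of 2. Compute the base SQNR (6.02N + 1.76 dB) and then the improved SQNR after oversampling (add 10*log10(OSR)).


Step 1 — baseline SQNR at Nyquist:
SQNR_base = 6.02*N + 1.76
          = 6.02*8 + 1.76
          = 49.92 dB

Step 2 — oversampling processing gain:
G = 10*log10(OSR) = 10*log10(2) = 3.01 dB

Step 3 — total:
SQNR_total = 49.92 + 3.01 = 52.93 dB

Base SQNR = 49.92 dB; oversampled SQNR = 52.93 dB


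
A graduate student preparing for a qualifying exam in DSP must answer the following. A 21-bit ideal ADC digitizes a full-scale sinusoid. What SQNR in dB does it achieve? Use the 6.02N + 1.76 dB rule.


Theoretical SNR for a full-scale sinusoid:
SNR = 6.02 * N + 1.76
    = 6.02 * 21 + 1.76
    = 126.42 + 1.76
    = 128.18 dB

128.18 dB


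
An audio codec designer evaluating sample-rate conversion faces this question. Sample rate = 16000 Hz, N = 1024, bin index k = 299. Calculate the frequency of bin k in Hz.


Frequency of DFT bin k:
f_k = k * fs / N
    = 299 * 16000 / 1024
    = 4784000 / 1024
    = 4671.875 Hz

4671.875 Hz


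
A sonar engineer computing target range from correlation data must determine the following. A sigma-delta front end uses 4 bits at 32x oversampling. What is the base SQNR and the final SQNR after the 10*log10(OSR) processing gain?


Step 1 — baseline SQNR at Nyquist:
SQNR_base = 6.02*N + 1.76
          = 6.02*4 + 1.76
          = 25.84 dB

Step 2 — oversampling processing gain:
G = 10*log10(OSR) = 10*log10(32) = 15.05 dB

Step 3 — total:
SQNR_total = 25.84 + 15.05 = 40.89 dB

Base SQNR = 25.84 dB; oversampled SQNR = 40.89 dB


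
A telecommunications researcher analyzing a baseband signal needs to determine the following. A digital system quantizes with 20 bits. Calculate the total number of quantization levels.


Number of quantization levels = 2^N
= 2^20
= 1048576

1048576


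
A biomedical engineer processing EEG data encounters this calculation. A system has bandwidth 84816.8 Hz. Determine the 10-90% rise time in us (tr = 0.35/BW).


Rise time from bandwidth relationship:
tr = 0.35 / BW
   = 0.35 / 84816.8
   = 4.126540968e-06 s
   = 4.1265 us

4.1265 us


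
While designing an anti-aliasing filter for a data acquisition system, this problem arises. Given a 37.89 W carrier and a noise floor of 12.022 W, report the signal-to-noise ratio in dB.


SNR in decibels:
SNR = 10 * log10(Ps / Pn)
    = 10 * log10(37.89 / 12.022)
    = 10 * log10(3.1517)
    = 10 * 0.4985
    = 4.99 dB

4.99 dB


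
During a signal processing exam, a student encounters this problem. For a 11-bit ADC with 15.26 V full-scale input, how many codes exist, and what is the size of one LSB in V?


Step 1 — number of quantization levels:
L = 2^N = 2^11 = 2048

Step 2 — LSB step size:
delta = Vfs / L
      = 15.26 / 2048
      = 0.00745117 V

Levels = 2048; step size = 0.00745117 V


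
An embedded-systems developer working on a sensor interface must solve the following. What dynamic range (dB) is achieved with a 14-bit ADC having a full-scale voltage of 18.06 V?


Dynamic range from full-scale to LSB:
V_min = V_max / 2^bits = 18.06 / 2^14
DR = 20 * log10(V_max / V_min)
   = 20 * log10(2^14)
   = 20 * 14 * log10(2)
   = 84.29 dB

84.29 dB


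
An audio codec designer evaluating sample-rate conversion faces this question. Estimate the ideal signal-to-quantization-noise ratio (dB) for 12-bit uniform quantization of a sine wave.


Theoretical SNR for a full-scale sinusoid:
SNR = 6.02 * N + 1.76
    = 6.02 * 12 + 1.76
    = 72.24 + 1.76
    = 74.0 dB

74.0 dB


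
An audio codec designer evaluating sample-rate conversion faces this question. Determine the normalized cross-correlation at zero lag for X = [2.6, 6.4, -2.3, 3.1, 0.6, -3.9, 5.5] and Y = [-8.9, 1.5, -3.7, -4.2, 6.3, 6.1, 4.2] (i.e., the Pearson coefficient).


Pearson correlation coefficient (population):
r = cov(X,Y) / (std(X) * std(Y))
Mean X = 1.7143, Mean Y = 0.1857
Cov(X,Y) = -2.45551
Std(X) = 3.542972, Std(Y) = 5.439125
r = -0.1274

-0.1274


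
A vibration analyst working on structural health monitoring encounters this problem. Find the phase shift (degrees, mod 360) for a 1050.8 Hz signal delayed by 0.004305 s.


Phase shift from frequency and time delay:
phi = 360 * f * t_delay
    = 360 * 1050.8 * 0.004305
    = 1628.53 degrees
    mod 360 = 188.53 degrees

188.53 degrees


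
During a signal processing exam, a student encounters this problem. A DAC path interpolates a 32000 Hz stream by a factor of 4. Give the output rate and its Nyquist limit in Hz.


Step 1 — output sample rate after interpolation by L:
fs_out = L * fs_in = 4 * 32000 = 128000 Hz

Step 2 — Nyquist frequency of the output stream:
f_Nyq = fs_out / 2 = 128000 / 2 = 64000.0 Hz

fs_out = 128000 Hz; f_Nyquist = 64000.0 Hz


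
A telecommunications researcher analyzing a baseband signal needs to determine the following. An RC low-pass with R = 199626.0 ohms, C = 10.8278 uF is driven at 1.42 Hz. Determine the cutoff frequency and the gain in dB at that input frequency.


Step 1 — cutoff frequency:
fc = 1 / (2*pi*R*C)
C = 10.8278 uF = 1.08278e-05 F
fc = 1 / (2*pi*199626.0*1.08278e-05)
   = 0.0736314 Hz

Step 2 — magnitude at f = 1.42 Hz:
|H(f)| = 1 / sqrt(1 + (f/fc)^2)
f/fc = 1.42 / 0.0736314 = 19.285251
|H| = 1 / sqrt(1 + 371.920906) = 0.0517835
|H|_dB = 20*log10(0.0517835) = -25.72 dB

fc = 0.0736314 Hz; |H(1.42 Hz)| = -25.72 dB


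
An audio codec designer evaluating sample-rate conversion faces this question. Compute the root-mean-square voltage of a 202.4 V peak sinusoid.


RMS voltage for a sinusoidal waveform:
V_rms = V_peak / sqrt(2)
      = 202.4 / 1.414214
      = 143.118 V

143.118 V


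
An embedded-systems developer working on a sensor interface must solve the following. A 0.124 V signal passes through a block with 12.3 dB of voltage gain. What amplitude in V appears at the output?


Output voltage from dB gain:
V_out = V_in * 10^(gain_dB / 20)
      = 0.124 * 10^(12.3 / 20)
      = 0.124 * 4.120975
      = 0.511 V

0.511 V


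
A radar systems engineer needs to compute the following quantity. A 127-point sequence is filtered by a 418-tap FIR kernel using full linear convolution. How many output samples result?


Linear convolution output length:
L = N + M - 1
  = 127 + 418 - 1
  = 544 samples

544


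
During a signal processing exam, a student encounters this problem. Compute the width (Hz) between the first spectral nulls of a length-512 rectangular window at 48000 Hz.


Main lobe width for a rectangular window:
Width = 2 * fs / N
      = 2 * 48000 / 512
      = 96000 / 512
      = 187.5 Hz

187.5 Hz


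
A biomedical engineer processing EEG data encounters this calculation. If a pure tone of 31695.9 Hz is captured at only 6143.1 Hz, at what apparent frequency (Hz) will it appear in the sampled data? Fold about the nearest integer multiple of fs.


Compute the nearest integer multiple of fs to the signal:
n = round(31695.9 / 6143.1) = 5
f_alias = |31695.9 - 5 * 6143.1|
        = |31695.9 - 30715.5|
        = 980.4 Hz

980.4


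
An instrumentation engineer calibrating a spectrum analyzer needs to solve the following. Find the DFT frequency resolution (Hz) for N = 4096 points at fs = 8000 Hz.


DFT frequency resolution:
df = fs / N
   = 8000 / 4096
   = 1.9531 Hz

1.9531 Hz


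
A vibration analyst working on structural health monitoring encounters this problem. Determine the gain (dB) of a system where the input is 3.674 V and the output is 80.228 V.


Voltage gain in dB:
G = 20 * log10(Vout / Vin)
  = 20 * log10(80.228 / 3.674)
  = 20 * log10(21.83669)
  = 20 * 1.339187
  = 26.78 dB

26.78 dB


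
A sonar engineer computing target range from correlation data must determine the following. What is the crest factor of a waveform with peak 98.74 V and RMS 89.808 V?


Crest factor is the ratio of peak to RMS:
CF = V_peak / V_rms
   = 98.74 / 89.808
   = 1.0995

1.0995


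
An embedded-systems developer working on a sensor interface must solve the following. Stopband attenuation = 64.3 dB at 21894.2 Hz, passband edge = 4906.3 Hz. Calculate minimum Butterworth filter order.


Butterworth filter order formula:
n = log10(10^(A/10) - 1) / (2 * log10(f_stop/f_pass))
10^(64.3/10) - 1 = 2691533.8039
f_stop/f_pass = 21894.2 / 4906.3 = 4.4625
n = 4.9494 -> ceil = 5

5


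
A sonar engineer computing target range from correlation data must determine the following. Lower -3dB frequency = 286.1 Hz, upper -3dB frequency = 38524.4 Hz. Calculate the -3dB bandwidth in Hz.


Bandwidth is the difference of -3dB frequencies:
BW = f_high - f_low
   = 38524.4 - 286.1
   = 38238.3 Hz

38238.3 Hz


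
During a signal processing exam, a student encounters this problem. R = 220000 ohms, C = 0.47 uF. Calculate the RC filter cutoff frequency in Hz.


Cutoff frequency of a first-order RC filter:
fc = 1 / (2 * pi * R * C)
C = 0.47 uF = 4.7e-07 F
fc = 1 / (2 * pi * 220000 * 4.7e-07)
   = 1 / 0.64968136076237
   = 1.539216 Hz

1.539216 Hz


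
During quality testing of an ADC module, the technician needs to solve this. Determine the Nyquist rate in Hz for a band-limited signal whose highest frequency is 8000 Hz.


The Nyquist rate is twice the maximum frequency component.
fs_min = 2 * fmax
      = 2 * 8000
      = 16000 Hz

16000


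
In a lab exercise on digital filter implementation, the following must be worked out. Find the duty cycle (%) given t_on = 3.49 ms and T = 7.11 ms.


Duty cycle as a percentage:
DC = (t_on / T) * 100
   = (3.49 / 7.11) * 100
   = 0.490858 * 100
   = 49.09 %

49.09 %


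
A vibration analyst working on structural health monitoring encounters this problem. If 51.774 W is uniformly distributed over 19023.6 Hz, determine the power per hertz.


Power spectral density:
PSD = P / BW
    = 51.774 / 19023.6
    = 0.00272157 W/Hz

0.00272157 W/Hz


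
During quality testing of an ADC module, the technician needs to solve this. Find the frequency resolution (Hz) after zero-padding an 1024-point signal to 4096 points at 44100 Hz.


Frequency resolution after zero-padding:
N_padded = 1024 * 4 = 4096
df = fs / N_padded
   = 44100 / 4096
   = 10.7666 Hz

10.7666 Hz


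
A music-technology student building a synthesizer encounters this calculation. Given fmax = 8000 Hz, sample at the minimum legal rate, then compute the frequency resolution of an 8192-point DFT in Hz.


Step 1 — Nyquist sampling rate:
fs = 2 * fmax = 2 * 8000 = 16000 Hz

Step 2 — DFT bin spacing:
df = fs / N = 16000 / 8192 = 1.9531 Hz

1.9531 Hz


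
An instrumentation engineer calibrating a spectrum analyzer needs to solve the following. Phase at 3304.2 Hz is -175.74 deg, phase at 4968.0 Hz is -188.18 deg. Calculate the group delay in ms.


Group delay from phase difference:
tau = -d(phi)/d(omega)
d(phi) = -12.44 deg = -0.217119 rad
d(omega) = 2*pi*(4968.0 - 3304.2) = 10453.9637 rad/s
tau = -(-0.217119) / 10453.9637
    = 0.0208 ms

0.0208 ms


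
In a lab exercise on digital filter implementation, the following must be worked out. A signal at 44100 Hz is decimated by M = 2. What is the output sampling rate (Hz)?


Decimation reduces the sample rate:
fs_out = fs_in / M
       = 44100 / 2
       = 22050.0 Hz

22050.0 Hz


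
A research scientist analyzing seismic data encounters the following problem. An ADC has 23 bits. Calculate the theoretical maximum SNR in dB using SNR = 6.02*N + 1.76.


Theoretical SNR for a full-scale sinusoid:
SNR = 6.02 * N + 1.76
    = 6.02 * 23 + 1.76
    = 138.46 + 1.76
    = 140.22 dB

140.22 dB


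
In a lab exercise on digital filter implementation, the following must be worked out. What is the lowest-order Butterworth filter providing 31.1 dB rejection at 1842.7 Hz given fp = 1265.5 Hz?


Butterworth filter order formula:
n = log10(10^(A/10) - 1) / (2 * log10(f_stop/f_pass))
10^(31.1/10) - 1 = 1287.2496
f_stop/f_pass = 1842.7 / 1265.5 = 1.4561
n = 9.5276 -> ceil = 10

10


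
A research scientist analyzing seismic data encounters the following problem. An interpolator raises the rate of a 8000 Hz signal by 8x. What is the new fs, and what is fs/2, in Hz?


Step 1 — output sample rate after interpolation by L:
fs_out = L * fs_in = 8 * 8000 = 64000 Hz

Step 2 — Nyquist frequency of the output stream:
f_Nyq = fs_out / 2 = 64000 / 2 = 32000.0 Hz

fs_out = 64000 Hz; f_Nyquist = 32000.0 Hz


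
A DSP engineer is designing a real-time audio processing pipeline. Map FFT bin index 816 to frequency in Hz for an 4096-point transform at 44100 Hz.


Frequency of DFT bin k:
f_k = k * fs / N
    = 816 * 44100 / 4096
    = 35985600 / 4096
    = 8785.547 Hz

8785.547 Hz


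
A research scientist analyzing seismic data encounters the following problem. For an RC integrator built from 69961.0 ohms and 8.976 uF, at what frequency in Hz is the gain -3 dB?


Cutoff frequency of a first-order RC filter:
fc = 1 / (2 * pi * R * C)
C = 8.976 uF = 8.976e-06 F
fc = 1 / (2 * pi * 69961.0 * 8.976e-06)
   = 1 / 3.9456514752257
   = 0.253444 Hz

0.253444 Hz


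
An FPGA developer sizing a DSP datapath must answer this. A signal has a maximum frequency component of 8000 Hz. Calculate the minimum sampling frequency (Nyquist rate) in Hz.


The Nyquist rate is twice the maximum frequency component.
fs_min = 2 * fmax
      = 2 * 8000
      = 16000 Hz

16000


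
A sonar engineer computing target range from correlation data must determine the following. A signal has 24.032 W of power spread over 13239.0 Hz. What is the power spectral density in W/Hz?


Power spectral density:
PSD = P / BW
    = 24.032 / 13239.0
    = 0.00181524 W/Hz

0.00181524 W/Hz


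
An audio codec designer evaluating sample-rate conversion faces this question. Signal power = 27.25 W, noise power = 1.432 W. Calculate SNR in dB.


SNR in decibels:
SNR = 10 * log10(Ps / Pn)
    = 10 * log10(27.25 / 1.432)
    = 10 * log10(19.0293)
    = 10 * 1.2794
    = 12.79 dB

12.79 dB


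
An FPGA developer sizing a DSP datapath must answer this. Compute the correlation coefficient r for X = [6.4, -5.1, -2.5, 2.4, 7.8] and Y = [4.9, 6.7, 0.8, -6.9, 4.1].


Pearson correlation coefficient (population):
r = cov(X,Y) / (std(X) * std(Y))
Mean X = 1.8, Mean Y = 1.92
Cov(X,Y) = -1.334
Std(X) = 4.972323, Std(Y) = 4.806828
r = -0.0558

-0.0558


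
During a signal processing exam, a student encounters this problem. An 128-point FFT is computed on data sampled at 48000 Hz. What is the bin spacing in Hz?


DFT frequency resolution:
df = fs / N
   = 48000 / 128
   = 375.0 Hz

375.0 Hz


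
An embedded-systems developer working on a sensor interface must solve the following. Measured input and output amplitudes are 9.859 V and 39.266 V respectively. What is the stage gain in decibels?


Voltage gain in dB:
G = 20 * log10(Vout / Vin)
  = 20 * log10(39.266 / 9.859)
  = 20 * log10(3.982757)
  = 20 * 0.600184
  = 12.0 dB

12.0 dB


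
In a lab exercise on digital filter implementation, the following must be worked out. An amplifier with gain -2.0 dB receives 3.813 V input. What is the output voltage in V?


Output voltage from dB gain:
V_out = V_in * 10^(gain_dB / 20)
      = 3.813 * 10^(-2.0 / 20)
      = 3.813 * 0.794328
      = 3.0288 V

3.0288 V
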